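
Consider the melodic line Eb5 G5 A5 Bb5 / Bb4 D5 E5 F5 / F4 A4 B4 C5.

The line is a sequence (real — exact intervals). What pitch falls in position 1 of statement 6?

D3

The unit is 4 notes. Position-1 pitches of the 3 shown cells: Eb5, Bb4, F4.
Carrying that down a 4th forward: C4 → G3 → D3.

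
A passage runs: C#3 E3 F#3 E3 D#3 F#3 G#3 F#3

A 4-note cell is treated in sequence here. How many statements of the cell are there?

2

8 notes in groups of 4 gives 8/4 = 2 statements.
Starts: C#3, D#3 — each up a 2nd.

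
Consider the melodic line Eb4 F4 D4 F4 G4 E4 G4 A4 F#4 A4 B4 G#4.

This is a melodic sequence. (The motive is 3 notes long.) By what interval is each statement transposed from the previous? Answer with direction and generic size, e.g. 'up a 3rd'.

The 3-note cells begin on Eb4, F4, G4, A4 — each up a 2nd from the last.
Eb4 to F4 is up a 2nd.

up a 2nd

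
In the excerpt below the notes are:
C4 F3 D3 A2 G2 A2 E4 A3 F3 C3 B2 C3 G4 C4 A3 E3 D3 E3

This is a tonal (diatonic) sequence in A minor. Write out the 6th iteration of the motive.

F5 B4 G4 D4 C4 D4

The 6-note cells begin on C4, E4, G4 — each up a 3rd from the last.
Extending up a 3rd: B4 → D5 → F5.
Statement 6 starts on F5 and keeps the same diatonic contour: F5 B4 G4 D4 C4 D4.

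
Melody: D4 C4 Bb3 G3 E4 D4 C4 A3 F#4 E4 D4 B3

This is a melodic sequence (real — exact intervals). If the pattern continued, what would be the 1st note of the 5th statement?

With 4-note cells, note 1 of each statement runs D4, E4, F#4.
Carrying that up a 2nd forward: G#4 → A#4.

A#4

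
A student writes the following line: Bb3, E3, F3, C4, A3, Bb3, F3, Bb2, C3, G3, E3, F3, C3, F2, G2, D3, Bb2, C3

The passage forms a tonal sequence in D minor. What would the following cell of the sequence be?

G2 C2 D2 A2 F2 G2

With a 6-note motive the entries are Bb3, F3, C3, each down a 4th from the previous.
From G2 the diatonic shape gives G2 C2 D2 A2 F2 G2.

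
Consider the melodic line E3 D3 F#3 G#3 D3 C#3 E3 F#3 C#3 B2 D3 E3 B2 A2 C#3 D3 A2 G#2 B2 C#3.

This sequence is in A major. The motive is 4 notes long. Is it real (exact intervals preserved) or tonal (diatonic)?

tonal

Every note is diatonic to A major.
Cell 1 has -2 semitones from note 1 to 2, but cell 2 has -1 — the interval quality changes while the contour stays the same, which is the hallmark of a tonal sequence.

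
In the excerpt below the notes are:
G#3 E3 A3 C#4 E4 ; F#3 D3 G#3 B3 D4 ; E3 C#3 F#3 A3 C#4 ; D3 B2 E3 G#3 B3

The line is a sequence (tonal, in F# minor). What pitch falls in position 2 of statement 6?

G#2

The unit is 5 notes. Position-2 pitches of the 4 shown cells: E3, D3, C#3, B2.
Carrying that down a 2nd forward: A2 → G#2.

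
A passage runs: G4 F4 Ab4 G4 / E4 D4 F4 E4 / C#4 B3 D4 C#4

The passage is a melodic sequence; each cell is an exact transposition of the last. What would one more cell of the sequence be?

With a 4-note motive the entries are G4, E4, C#4, each down a 3rd from the previous.
Statement 4 starts on A#3 and keeps the same exact contour: A#3 G#3 B3 A#3.

A#3 G#3 B3 A#3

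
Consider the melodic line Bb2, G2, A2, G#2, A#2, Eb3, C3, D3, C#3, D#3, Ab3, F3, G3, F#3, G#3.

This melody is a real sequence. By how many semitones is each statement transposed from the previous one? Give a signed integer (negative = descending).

5

Unit = 5 notes; the statements start on Bb2, Eb3, Ab3, moving up a 4th each time.
Counting half-steps from Bb2 to Eb3: 5.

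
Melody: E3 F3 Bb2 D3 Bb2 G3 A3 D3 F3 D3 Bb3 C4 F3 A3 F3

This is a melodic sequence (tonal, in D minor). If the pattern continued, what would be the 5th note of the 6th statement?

The unit is 5 notes. Position-5 pitches of the 3 shown cells: Bb2, D3, F3.
Extending up a 3rd: A3 → C4 → E4.

E4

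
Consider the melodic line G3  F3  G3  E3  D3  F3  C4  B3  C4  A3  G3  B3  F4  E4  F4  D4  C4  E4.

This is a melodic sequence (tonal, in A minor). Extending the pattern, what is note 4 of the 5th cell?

Grouping in 6s, the 4th note of each cell is E3, A3, D4.
Extending up a 4th: G4 → C5.

C5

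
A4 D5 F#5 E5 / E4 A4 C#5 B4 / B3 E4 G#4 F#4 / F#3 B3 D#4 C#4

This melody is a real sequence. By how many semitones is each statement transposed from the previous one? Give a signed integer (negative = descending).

Taking 4-note groups, the heads are A4, E4, B3, F#3: the pattern moves down a 4th.
A4→E4 is 64 − 69 = -5 semitones.

-5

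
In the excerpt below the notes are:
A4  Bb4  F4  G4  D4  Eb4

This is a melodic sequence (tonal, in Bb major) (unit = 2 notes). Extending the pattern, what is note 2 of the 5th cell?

A3

Grouping in 2s, the 2nd note of each cell is Bb4, G4, Eb4.
Extending down a 3rd: C4 → A3.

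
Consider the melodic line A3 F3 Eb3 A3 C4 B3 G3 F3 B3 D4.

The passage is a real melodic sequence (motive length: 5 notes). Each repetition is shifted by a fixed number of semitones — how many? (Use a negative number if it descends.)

The 5-note cells begin on A3, B3 — each up a 2nd from the last.
A3 to B3 spans +2 semitones.

2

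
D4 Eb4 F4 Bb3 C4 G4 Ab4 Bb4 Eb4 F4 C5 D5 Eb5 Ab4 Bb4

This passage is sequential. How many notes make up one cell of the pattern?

Try groups of 5 (3 cells in 15 notes):
D4 Eb4 F4 Bb3 C4 | G4 Ab4 Bb4 Eb4 F4 | C5 D5 Eb5 Ab4 Bb4
Each cell is the previous one up a 4th — so the unit is 5 notes.

5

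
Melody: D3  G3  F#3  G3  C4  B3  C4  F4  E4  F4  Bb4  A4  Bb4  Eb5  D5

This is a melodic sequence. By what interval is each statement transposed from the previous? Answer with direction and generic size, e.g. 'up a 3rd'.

Unit = 3 notes; the statements start on D3, G3, C4, F4, Bb4, moving up a 4th each time.
From D3 to G3: up a 4th.

up a 4th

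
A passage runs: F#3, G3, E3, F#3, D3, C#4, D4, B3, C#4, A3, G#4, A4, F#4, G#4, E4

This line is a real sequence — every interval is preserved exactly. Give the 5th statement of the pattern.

A#5 B5 G#5 A#5 F#5

The 5-note cells begin on F#3, C#4, G#4 — each up a 5th from the last.
Continuing the starts: D#5 → A#5.
Statement 5 starts on A#5 and keeps the same exact contour: A#5 B5 G#5 A#5 F#5.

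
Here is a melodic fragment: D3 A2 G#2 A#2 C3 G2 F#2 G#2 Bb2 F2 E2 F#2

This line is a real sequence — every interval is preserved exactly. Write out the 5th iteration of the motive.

Unit = 4 notes; the statements start on D3, C3, Bb2, moving down a 2nd each time.
Continuing the starts: Ab2 → Gb2.
Statement 5 starts on Gb2 and keeps the same exact contour: Gb2 Db2 C2 D2.

Gb2 Db2 C2 D2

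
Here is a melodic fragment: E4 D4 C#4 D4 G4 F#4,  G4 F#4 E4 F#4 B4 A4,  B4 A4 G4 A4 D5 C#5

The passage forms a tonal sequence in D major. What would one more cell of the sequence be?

The 6-note cells begin on E4, G4, B4 — each up a 3rd from the last.
So cell 4 is D5 C#5 B4 C#5 F#5 E5.

D5 C#5 B4 C#5 F#5 E5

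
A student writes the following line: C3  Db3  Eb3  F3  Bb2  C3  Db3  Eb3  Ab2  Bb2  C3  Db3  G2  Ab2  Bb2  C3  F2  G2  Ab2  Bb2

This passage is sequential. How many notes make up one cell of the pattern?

There are 20 notes; a 4-note unit gives 5 cells:
C3 Db3 Eb3 F3 | Bb2 C3 Db3 Eb3 | Ab2 Bb2 C3 Db3 | G2 Ab2 Bb2 C3 | F2 G2 Ab2 Bb2
Each cell is the previous one down a 2nd — so the unit is 4 notes.

4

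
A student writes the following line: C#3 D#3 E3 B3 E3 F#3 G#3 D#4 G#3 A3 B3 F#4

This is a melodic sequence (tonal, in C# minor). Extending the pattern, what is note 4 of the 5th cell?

The unit is 4 notes. Position-4 pitches of the 3 shown cells: B3, D#4, F#4.
Carrying that up a 3rd forward: A4 → C#5.

C#5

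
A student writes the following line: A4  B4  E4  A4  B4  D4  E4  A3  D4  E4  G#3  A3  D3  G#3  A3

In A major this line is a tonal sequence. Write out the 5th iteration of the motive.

F#2 G#2 C#2 F#2 G#2

Unit = 5 notes; the statements start on A4, D4, G#3, moving down a 5th each time.
Continuing the starts: C#3 → F#2.
Statement 5 starts on F#2 and keeps the same diatonic contour: F#2 G#2 C#2 F#2 G#2.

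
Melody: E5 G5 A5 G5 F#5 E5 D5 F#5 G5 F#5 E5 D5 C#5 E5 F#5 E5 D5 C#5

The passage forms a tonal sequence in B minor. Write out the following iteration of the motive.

The 6-note cells begin on E5, D5, C#5 — each down a 2nd from the last.
So cell 4 is B4 D5 E5 D5 C#5 B4.

B4 D5 E5 D5 C#5 B4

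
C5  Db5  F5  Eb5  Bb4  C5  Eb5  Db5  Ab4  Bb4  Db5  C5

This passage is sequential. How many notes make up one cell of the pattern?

There are 12 notes; a 4-note unit gives 3 cells:
C5 Db5 F5 Eb5 | Bb4 C5 Eb5 Db5 | Ab4 Bb4 Db5 C5
Each cell is the previous one down a 2nd — so the unit is 4 notes.

4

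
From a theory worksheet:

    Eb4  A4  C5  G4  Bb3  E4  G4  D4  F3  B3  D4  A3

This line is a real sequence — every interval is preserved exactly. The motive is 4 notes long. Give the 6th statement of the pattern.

Unit = 4 notes; the statements start on Eb4, Bb3, F3, moving down a 4th each time.
Continuing the starts: C3 → G2 → D2.
Statement 6 starts on D2 and keeps the same exact contour: D2 G#2 B2 F#2.

D2 G#2 B2 F#2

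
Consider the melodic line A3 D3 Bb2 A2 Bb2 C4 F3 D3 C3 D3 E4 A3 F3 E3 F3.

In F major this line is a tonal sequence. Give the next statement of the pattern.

G4 C4 A3 G3 A3

With a 5-note motive the entries are A3, C4, E4, each up a 3rd from the previous.
From G4 the diatonic shape gives G4 C4 A3 G3 A3.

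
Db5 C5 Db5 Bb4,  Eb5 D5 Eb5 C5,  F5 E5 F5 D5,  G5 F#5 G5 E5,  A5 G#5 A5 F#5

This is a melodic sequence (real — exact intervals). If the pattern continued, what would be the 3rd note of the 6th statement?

B5

With 4-note cells, note 3 of each statement runs Db5, Eb5, F5, G5, A5.
Each moves up a 2nd; the next is B5.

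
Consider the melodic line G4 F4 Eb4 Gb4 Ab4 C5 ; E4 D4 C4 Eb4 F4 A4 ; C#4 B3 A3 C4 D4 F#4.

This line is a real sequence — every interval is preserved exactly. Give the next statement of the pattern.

A#3 G#3 F#3 A3 B3 D#4

The 6-note cells begin on G4, E4, C#4 — each down a 3rd from the last.
So cell 4 is A#3 G#3 F#3 A3 B3 D#4.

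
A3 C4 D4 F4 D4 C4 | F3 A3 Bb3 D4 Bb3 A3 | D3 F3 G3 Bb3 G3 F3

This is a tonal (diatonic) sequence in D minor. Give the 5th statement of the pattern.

With a 6-note motive the entries are A3, F3, D3, each down a 3rd from the previous.
Continuing the starts: Bb2 → G2.
From G2 the diatonic shape gives G2 Bb2 C3 E3 C3 Bb2.

G2 Bb2 C3 E3 C3 Bb2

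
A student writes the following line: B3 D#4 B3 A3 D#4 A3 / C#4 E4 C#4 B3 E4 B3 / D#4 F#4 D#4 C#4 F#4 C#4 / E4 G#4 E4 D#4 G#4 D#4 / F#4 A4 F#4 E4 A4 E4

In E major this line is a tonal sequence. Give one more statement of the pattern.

The 6-note cells begin on B3, C#4, D#4, E4, F#4 — each up a 2nd from the last.
So cell 6 is G#4 B4 G#4 F#4 B4 F#4.

G#4 B4 G#4 F#4 B4 F#4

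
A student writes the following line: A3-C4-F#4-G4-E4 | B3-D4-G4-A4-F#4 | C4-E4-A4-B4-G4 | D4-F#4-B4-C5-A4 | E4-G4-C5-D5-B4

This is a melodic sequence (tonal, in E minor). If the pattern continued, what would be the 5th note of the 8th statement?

E5

The unit is 5 notes. Position-5 pitches of the 5 shown cells: E4, F#4, G4, A4, B4.
Carrying that up a 2nd forward: C5 → D5 → E5.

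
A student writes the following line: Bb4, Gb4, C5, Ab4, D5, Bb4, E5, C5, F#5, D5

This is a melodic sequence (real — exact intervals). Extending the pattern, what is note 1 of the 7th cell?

The unit is 2 notes. Position-1 pitches of the 5 shown cells: Bb4, C5, D5, E5, F#5.
Extending up a 2nd: G#5 → A#5.

A#5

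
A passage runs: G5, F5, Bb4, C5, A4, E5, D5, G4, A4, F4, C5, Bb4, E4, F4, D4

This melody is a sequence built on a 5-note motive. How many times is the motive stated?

3

15 notes in groups of 5 gives 15/5 = 3 statements.
Starts: G5, E5, C5 — each down a 3rd.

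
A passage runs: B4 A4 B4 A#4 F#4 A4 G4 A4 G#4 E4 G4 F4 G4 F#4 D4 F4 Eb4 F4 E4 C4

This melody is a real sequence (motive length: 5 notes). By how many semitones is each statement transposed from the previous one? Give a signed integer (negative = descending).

-2

Taking 5-note groups, the heads are B4, A4, G4, F4: the pattern moves down a 2nd.
Counting half-steps from B4 to A4: -2.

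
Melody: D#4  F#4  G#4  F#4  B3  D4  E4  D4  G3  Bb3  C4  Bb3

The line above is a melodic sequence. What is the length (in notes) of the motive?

4

There are 12 notes; a 4-note unit gives 3 cells:
D#4 F#4 G#4 F#4 | B3 D4 E4 D4 | G3 Bb3 C4 Bb3
Every group is a transposition down a 3rd of the one before; no shorter unit works.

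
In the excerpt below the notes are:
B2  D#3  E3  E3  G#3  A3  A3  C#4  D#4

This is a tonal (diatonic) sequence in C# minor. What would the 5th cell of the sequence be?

G#4 B4 C#5

The 3-note cells begin on B2, E3, A3 — each up a 4th from the last.
Carrying on: D#4 → G#4.
Statement 5 starts on G#4 and keeps the same diatonic contour: G#4 B4 C#5.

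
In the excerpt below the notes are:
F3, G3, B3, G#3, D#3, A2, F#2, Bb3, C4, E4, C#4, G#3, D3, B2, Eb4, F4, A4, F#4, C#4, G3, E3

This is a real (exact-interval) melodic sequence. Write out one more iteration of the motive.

Taking 7-note groups, the heads are F3, Bb3, Eb4: the pattern moves up a 4th.
Statement 4 starts on Ab4 and keeps the same exact contour: Ab4 Bb4 D5 B4 F#4 C4 A3.

Ab4 Bb4 D5 B4 F#4 C4 A3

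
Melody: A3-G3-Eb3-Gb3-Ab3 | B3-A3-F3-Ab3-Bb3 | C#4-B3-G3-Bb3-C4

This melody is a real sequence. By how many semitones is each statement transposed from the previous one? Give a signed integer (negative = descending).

With a 5-note motive the entries are A3, B3, C#4, each up a 2nd from the previous.
A3→B3 is 59 − 57 = 2 semitones.

2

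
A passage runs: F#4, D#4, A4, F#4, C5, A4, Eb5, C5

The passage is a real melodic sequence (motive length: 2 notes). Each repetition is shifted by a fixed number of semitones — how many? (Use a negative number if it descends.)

3

Taking 2-note groups, the heads are F#4, A4, C5, Eb5: the pattern moves up a 3rd.
F#4 to A4 spans +3 semitones.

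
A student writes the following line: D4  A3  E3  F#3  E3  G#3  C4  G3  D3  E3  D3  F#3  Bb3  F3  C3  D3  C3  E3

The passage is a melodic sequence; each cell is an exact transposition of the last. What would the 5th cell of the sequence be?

Gb3 Db3 Ab2 Bb2 Ab2 C3

The 6-note cells begin on D4, C4, Bb3 — each down a 2nd from the last.
Continuing the starts: Ab3 → Gb3.
So cell 5 is Gb3 Db3 Ab2 Bb2 Ab2 C3.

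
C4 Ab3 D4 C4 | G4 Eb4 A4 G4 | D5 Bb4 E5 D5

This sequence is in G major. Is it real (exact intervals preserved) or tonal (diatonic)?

real

Each cell has the same semitone pattern (-4, 6, -2) — intervals are preserved exactly.
And Ab3 lies outside G major, so the sequence is real rather than tonal.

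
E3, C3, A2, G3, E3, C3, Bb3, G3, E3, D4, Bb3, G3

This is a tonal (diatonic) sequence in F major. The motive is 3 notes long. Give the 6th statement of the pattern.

The 3-note cells begin on E3, G3, Bb3, D4 — each up a 3rd from the last.
Extending up a 3rd: F4 → A4.
From A4 the diatonic shape gives A4 F4 D4.

A4 F4 D4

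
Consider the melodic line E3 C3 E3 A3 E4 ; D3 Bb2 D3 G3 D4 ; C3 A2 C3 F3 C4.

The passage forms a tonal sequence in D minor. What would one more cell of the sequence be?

Taking 5-note groups, the heads are E3, D3, C3: the pattern moves down a 2nd.
So cell 4 is Bb2 G2 Bb2 E3 Bb3.

Bb2 G2 Bb2 E3 Bb3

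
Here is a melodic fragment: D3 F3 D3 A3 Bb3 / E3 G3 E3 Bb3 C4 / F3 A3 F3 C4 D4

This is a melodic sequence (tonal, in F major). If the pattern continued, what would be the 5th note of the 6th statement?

The unit is 5 notes. Position-5 pitches of the 3 shown cells: Bb3, C4, D4.
Extending up a 2nd: E4 → F4 → G4.

G4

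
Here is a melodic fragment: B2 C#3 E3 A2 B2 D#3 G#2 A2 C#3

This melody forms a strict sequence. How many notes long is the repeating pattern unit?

There are 9 notes; a 3-note unit gives 3 cells:
B2 C#3 E3 | A2 B2 D#3 | G#2 A2 C#3
That's a consistent down a 2nd shift per cell, and no other grouping gives one.

3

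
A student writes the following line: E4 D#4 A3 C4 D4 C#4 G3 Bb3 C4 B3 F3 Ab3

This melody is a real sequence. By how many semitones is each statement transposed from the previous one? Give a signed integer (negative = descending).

-2

Unit = 4 notes; the statements start on E4, D4, C4, moving down a 2nd each time.
E4 to D4 spans -2 semitones.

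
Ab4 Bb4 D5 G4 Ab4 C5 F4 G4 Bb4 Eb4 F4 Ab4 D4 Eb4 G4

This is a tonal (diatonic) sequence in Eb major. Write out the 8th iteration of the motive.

Ab3 Bb3 D4

The 3-note cells begin on Ab4, G4, F4, Eb4, D4 — each down a 2nd from the last.
Continuing the starts: C4 → Bb3 → Ab3.
So cell 8 is Ab3 Bb3 D4.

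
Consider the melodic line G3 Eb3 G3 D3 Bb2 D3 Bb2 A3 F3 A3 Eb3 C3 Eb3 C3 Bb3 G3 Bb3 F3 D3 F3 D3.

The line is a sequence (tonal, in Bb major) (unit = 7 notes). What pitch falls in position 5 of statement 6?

G3

The unit is 7 notes. Position-5 pitches of the 3 shown cells: Bb2, C3, D3.
Carrying that up a 2nd forward: Eb3 → F3 → G3.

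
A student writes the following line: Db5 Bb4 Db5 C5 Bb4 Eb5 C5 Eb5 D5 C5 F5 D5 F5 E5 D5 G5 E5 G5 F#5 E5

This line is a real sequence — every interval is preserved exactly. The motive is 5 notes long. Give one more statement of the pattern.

The 5-note cells begin on Db5, Eb5, F5, G5 — each up a 2nd from the last.
So cell 5 is A5 F#5 A5 G#5 F#5.

A5 F#5 A5 G#5 F#5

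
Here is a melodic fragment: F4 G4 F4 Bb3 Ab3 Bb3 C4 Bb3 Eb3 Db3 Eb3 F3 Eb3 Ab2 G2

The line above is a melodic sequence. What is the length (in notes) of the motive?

15 notes total. Splitting into 3 groups of 5:
F4 G4 F4 Bb3 Ab3 | Bb3 C4 Bb3 Eb3 Db3 | Eb3 F3 Eb3 Ab2 G2
That's a consistent down a 5th shift per cell, and no other grouping gives one.

5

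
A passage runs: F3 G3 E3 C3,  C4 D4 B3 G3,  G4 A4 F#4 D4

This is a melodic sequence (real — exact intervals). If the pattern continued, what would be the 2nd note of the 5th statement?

B5

The unit is 4 notes. Position-2 pitches of the 3 shown cells: G3, D4, A4.
Carrying that up a 5th forward: E5 → B5.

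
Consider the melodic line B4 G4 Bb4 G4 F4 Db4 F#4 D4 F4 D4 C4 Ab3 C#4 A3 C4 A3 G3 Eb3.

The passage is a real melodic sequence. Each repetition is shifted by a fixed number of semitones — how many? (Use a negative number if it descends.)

Unit = 6 notes; the statements start on B4, F#4, C#4, moving down a 4th each time.
Counting half-steps from B4 to F#4: -5.

-5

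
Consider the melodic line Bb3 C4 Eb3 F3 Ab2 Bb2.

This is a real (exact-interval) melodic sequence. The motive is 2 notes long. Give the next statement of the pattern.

Db2 Eb2

Unit = 2 notes; the statements start on Bb3, Eb3, Ab2, moving down a 5th each time.
So cell 4 is Db2 Eb2.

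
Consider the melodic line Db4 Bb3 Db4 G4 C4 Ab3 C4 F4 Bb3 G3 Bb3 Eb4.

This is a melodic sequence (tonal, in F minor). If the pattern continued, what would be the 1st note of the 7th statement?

With 4-note cells, note 1 of each statement runs Db4, C4, Bb3.
Carrying that down a 2nd forward: Ab3 → G3 → F3 → Eb3.

Eb3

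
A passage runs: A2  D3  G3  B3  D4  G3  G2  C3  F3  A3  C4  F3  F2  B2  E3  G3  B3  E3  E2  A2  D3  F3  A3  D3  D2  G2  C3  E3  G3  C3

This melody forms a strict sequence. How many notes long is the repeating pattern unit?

Try groups of 6 (5 cells in 30 notes):
A2 D3 G3 B3 D4 G3 | G2 C3 F3 A3 C4 F3 | F2 B2 E3 G3 B3 E3 | E2 A2 D3 F3 A3 D3 | D2 G2 C3 E3 G3 C3
Every group is a transposition down a 2nd of the one before; no shorter unit works.

6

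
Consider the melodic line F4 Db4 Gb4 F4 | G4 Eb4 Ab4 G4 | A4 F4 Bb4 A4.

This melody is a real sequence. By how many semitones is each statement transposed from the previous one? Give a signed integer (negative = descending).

2

Taking 4-note groups, the heads are F4, G4, A4: the pattern moves up a 2nd.
Counting half-steps from F4 to G4: 2.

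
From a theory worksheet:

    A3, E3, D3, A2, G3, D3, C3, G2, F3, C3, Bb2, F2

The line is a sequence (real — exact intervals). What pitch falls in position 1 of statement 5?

Db3

With 4-note cells, note 1 of each statement runs A3, G3, F3.
Extending down a 2nd: Eb3 → Db3.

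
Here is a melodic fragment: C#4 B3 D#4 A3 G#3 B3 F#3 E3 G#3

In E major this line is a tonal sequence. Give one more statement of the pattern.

The 3-note cells begin on C#4, A3, F#3 — each down a 3rd from the last.
Statement 4 starts on D#3 and keeps the same diatonic contour: D#3 C#3 E3.

D#3 C#3 E3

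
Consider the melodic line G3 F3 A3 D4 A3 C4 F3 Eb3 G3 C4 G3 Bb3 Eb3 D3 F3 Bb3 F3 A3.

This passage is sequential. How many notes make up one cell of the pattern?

6

18 notes total. Splitting into 3 groups of 6:
G3 F3 A3 D4 A3 C4 | F3 Eb3 G3 C4 G3 Bb3 | Eb3 D3 F3 Bb3 F3 A3
Every group is a transposition down a 2nd of the one before; no shorter unit works.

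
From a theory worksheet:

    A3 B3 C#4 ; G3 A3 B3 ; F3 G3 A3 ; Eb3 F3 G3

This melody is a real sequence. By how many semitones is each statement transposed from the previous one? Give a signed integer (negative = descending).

With a 3-note motive the entries are A3, G3, F3, Eb3, each down a 2nd from the previous.
A3 to G3 spans -2 semitones.

-2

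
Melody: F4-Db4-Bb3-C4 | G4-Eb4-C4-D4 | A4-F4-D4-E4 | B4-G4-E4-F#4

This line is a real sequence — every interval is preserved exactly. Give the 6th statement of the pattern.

D#5 B4 G#4 A#4

Taking 4-note groups, the heads are F4, G4, A4, B4: the pattern moves up a 2nd.
Continuing the starts: C#5 → D#5.
From D#5 the exact shape gives D#5 B4 G#4 A#4.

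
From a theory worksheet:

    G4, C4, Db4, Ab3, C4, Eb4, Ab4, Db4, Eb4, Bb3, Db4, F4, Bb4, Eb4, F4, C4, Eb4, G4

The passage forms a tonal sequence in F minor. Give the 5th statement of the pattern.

The 6-note cells begin on G4, Ab4, Bb4 — each up a 2nd from the last.
Carrying on: C5 → Db5.
So cell 5 is Db5 G4 Ab4 Eb4 G4 Bb4.

Db5 G4 Ab4 Eb4 G4 Bb4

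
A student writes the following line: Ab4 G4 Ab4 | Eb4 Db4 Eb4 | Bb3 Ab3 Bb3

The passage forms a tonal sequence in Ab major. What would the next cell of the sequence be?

With a 3-note motive the entries are Ab4, Eb4, Bb3, each down a 4th from the previous.
Statement 4 starts on F3 and keeps the same diatonic contour: F3 Eb3 F3.

F3 Eb3 F3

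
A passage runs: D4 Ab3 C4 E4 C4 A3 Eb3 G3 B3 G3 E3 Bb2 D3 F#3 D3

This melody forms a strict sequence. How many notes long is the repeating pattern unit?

5

15 notes total. Splitting into 3 groups of 5:
D4 Ab3 C4 E4 C4 | A3 Eb3 G3 B3 G3 | E3 Bb2 D3 F#3 D3
Each cell is the previous one down a 4th — so the unit is 5 notes.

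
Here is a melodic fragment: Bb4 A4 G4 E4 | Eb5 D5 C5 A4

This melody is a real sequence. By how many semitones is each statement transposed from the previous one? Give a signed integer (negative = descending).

The 4-note cells begin on Bb4, Eb5 — each up a 4th from the last.
Bb4 to Eb5 spans +5 semitones.

5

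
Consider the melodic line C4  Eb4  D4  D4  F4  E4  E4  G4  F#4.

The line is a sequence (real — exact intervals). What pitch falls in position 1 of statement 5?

With 3-note cells, note 1 of each statement runs C4, D4, E4.
Extending up a 2nd: F#4 → G#4.

G#4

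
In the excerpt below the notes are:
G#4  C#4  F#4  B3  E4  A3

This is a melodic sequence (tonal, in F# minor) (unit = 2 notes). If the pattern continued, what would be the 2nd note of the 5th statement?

F#3

With 2-note cells, note 2 of each statement runs C#4, B3, A3.
Each moves down a 2nd. Continuing: G#3 → F#3.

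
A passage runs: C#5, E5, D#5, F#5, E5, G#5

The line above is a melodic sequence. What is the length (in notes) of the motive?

There are 6 notes; a 2-note unit gives 3 cells:
C#5 E5 | D#5 F#5 | E5 G#5
That's a consistent up a 2nd shift per cell, and no other grouping gives one.

2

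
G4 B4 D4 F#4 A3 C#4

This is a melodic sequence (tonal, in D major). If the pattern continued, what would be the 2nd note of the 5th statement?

D3

The unit is 2 notes. Position-2 pitches of the 3 shown cells: B4, F#4, C#4.
Extending down a 4th: G3 → D3.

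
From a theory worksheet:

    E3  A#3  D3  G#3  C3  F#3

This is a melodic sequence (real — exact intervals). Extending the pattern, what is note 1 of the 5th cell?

Ab2

The unit is 2 notes. Position-1 pitches of the 3 shown cells: E3, D3, C3.
Carrying that down a 2nd forward: Bb2 → Ab2.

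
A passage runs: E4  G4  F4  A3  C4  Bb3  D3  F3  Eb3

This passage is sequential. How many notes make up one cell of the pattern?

There are 9 notes; a 3-note unit gives 3 cells:
E4 G4 F4 | A3 C4 Bb3 | D3 F3 Eb3
Every group is a transposition down a 5th of the one before; no shorter unit works.

3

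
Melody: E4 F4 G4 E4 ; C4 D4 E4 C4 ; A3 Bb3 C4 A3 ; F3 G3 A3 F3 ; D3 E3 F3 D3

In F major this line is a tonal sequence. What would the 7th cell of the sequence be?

G2 A2 Bb2 G2

Taking 4-note groups, the heads are E4, C4, A3, F3, D3: the pattern moves down a 3rd.
Extending down a 3rd: Bb2 → G2.
Statement 7 starts on G2 and keeps the same diatonic contour: G2 A2 Bb2 G2.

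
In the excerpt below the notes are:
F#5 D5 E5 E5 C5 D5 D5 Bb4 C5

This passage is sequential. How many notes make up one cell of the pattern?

Try groups of 3 (3 cells in 9 notes):
F#5 D5 E5 | E5 C5 D5 | D5 Bb4 C5
Every group is a transposition down a 2nd of the one before; no shorter unit works.

3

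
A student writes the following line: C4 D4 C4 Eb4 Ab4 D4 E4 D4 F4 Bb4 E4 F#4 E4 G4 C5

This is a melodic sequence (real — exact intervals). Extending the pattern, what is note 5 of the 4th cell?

D5

With 5-note cells, note 5 of each statement runs Ab4, Bb4, C5.
Each moves up a 2nd; the next is D5.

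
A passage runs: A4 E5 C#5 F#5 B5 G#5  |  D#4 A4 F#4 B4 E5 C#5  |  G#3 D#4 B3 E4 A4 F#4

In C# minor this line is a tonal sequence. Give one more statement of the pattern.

C#3 G#3 E3 A3 D#4 B3

The 6-note cells begin on A4, D#4, G#3 — each down a 5th from the last.
Statement 4 starts on C#3 and keeps the same diatonic contour: C#3 G#3 E3 A3 D#4 B3.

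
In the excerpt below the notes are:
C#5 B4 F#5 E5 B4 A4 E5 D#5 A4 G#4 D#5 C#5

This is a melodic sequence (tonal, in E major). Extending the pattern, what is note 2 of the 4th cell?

F#4

With 4-note cells, note 2 of each statement runs B4, A4, G#4.
From G#4, down a 2nd gives F#4.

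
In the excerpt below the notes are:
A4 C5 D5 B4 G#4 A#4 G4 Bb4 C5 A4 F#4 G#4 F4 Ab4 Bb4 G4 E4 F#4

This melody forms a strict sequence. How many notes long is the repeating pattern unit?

6

Try groups of 6 (3 cells in 18 notes):
A4 C5 D5 B4 G#4 A#4 | G4 Bb4 C5 A4 F#4 G#4 | F4 Ab4 Bb4 G4 E4 F#4
Each cell is the previous one down a 2nd — so the unit is 6 notes.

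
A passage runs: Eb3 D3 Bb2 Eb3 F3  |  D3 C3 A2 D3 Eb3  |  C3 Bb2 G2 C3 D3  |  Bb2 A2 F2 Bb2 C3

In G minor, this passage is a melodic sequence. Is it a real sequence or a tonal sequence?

tonal

Every note is diatonic to G minor.
Cell 1 has -1 semitones from note 1 to 2, but cell 2 has -2 — the interval quality changes while the contour stays the same, which is the hallmark of a tonal sequence.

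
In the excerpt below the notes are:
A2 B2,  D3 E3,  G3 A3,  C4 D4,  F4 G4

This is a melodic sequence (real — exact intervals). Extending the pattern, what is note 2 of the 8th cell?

Bb5

Grouping in 2s, the 2nd note of each cell is B2, E3, A3, D4, G4.
Each moves up a 4th. Continuing: C5 → F5 → Bb5.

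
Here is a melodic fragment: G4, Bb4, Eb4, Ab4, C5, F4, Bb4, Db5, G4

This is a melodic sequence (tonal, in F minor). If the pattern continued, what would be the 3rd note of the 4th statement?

Ab4

Grouping in 3s, the 3rd note of each cell is Eb4, F4, G4.
From G4, up a 2nd gives Ab4.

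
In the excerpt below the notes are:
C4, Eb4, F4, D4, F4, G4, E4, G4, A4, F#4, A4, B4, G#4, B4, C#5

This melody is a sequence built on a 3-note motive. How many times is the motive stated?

15 notes in groups of 3 gives 15/3 = 5 statements.
Starts: C4, D4, E4, F#4, G#4 — each up a 2nd.

5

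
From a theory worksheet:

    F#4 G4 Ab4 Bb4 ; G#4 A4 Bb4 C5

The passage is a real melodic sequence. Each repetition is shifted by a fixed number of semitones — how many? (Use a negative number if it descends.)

2

With a 4-note motive the entries are F#4, G#4, each up a 2nd from the previous.
F#4 to G#4 spans +2 semitones.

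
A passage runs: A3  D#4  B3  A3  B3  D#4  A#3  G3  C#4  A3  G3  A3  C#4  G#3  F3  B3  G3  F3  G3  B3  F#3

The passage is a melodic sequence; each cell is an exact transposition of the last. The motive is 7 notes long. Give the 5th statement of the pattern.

Db3 G3 Eb3 Db3 Eb3 G3 D3

Taking 7-note groups, the heads are A3, G3, F3: the pattern moves down a 2nd.
Carrying on: Eb3 → Db3.
So cell 5 is Db3 G3 Eb3 Db3 Eb3 G3 D3.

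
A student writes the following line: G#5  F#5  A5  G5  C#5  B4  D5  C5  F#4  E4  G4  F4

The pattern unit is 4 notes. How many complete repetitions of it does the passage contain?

12 notes in groups of 4 gives 12/4 = 3 statements.
Starts: G#5, C#5, F#4 — each down a 5th.

3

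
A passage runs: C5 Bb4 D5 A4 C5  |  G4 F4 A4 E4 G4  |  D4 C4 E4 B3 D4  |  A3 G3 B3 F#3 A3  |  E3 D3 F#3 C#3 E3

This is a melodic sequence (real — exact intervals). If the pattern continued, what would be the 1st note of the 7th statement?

The unit is 5 notes. Position-1 pitches of the 5 shown cells: C5, G4, D4, A3, E3.
Extending down a 4th: B2 → F#2.

F#2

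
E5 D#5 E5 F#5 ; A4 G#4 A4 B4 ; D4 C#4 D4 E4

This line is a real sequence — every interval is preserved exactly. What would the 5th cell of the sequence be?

With a 4-note motive the entries are E5, A4, D4, each down a 5th from the previous.
Extending down a 5th: G3 → C3.
So cell 5 is C3 B2 C3 D3.

C3 B2 C3 D3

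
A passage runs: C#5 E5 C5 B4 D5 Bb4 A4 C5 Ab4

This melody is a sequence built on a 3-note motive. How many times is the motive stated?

9 notes in groups of 3 gives 9/3 = 3 statements.
Starts: C#5, B4, A4 — each down a 2nd.

3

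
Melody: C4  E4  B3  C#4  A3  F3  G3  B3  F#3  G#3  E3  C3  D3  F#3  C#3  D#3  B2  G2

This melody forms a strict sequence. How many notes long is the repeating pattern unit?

18 notes total. Splitting into 3 groups of 6:
C4 E4 B3 C#4 A3 F3 | G3 B3 F#3 G#3 E3 C3 | D3 F#3 C#3 D#3 B2 G2
Every group is a transposition down a 4th of the one before; no shorter unit works.

6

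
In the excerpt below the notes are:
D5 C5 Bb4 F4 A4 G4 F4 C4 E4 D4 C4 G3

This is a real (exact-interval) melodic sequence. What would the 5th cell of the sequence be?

F#3 E3 D3 A2

Taking 4-note groups, the heads are D5, A4, E4: the pattern moves down a 4th.
Extending down a 4th: B3 → F#3.
From F#3 the exact shape gives F#3 E3 D3 A2.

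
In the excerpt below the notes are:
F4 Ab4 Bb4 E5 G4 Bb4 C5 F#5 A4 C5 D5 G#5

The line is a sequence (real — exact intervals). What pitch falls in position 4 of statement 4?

With 4-note cells, note 4 of each statement runs E5, F#5, G#5.
Each moves up a 2nd; the next is A#5.

A#5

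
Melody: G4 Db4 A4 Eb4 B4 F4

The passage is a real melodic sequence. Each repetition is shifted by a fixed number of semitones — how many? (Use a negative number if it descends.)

2

Unit = 2 notes; the statements start on G4, A4, B4, moving up a 2nd each time.
G4 to A4 spans +2 semitones.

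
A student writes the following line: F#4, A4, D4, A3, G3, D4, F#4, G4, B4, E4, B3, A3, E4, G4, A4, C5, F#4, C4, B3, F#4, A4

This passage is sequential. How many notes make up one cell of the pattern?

7

21 notes total. Splitting into 3 groups of 7:
F#4 A4 D4 A3 G3 D4 F#4 | G4 B4 E4 B3 A3 E4 G4 | A4 C5 F#4 C4 B3 F#4 A4
Each cell is the previous one up a 2nd — so the unit is 7 notes.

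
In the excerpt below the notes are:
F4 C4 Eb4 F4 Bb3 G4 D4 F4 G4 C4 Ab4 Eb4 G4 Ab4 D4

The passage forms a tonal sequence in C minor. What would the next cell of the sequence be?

Bb4 F4 Ab4 Bb4 Eb4

The 5-note cells begin on F4, G4, Ab4 — each up a 2nd from the last.
Statement 4 starts on Bb4 and keeps the same diatonic contour: Bb4 F4 Ab4 Bb4 Eb4.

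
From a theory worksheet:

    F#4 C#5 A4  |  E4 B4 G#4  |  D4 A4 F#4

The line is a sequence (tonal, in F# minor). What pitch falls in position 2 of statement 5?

With 3-note cells, note 2 of each statement runs C#5, B4, A4.
Carrying that down a 2nd forward: G#4 → F#4.

F#4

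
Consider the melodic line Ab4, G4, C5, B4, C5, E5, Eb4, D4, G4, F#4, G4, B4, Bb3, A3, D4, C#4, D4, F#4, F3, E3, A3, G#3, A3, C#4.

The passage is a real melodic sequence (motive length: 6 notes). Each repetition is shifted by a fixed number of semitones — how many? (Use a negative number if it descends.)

Taking 6-note groups, the heads are Ab4, Eb4, Bb3, F3: the pattern moves down a 4th.
Ab4→Eb4 is 63 − 68 = -5 semitones.

-5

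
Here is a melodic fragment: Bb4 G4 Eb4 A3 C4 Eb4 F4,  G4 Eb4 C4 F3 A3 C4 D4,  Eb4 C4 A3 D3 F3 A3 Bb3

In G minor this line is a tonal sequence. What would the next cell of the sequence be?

Taking 7-note groups, the heads are Bb4, G4, Eb4: the pattern moves down a 3rd.
From C4 the diatonic shape gives C4 A3 F3 Bb2 D3 F3 G3.

C4 A3 F3 Bb2 D3 F3 G3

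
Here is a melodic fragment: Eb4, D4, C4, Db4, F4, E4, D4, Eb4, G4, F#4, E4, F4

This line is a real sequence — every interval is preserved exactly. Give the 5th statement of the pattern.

B4 A#4 G#4 A4

With a 4-note motive the entries are Eb4, F4, G4, each up a 2nd from the previous.
Continuing the starts: A4 → B4.
So cell 5 is B4 A#4 G#4 A4.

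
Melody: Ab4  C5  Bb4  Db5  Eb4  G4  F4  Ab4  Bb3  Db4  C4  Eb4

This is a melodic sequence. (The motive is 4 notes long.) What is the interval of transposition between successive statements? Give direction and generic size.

With a 4-note motive the entries are Ab4, Eb4, Bb3, each down a 4th from the previous.
From Ab4 to Eb4: down a 4th.

down a 4th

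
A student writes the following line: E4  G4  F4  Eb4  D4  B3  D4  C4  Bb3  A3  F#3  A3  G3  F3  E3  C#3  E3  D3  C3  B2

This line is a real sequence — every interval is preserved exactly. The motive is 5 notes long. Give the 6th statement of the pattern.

With a 5-note motive the entries are E4, B3, F#3, C#3, each down a 4th from the previous.
Extending down a 4th: G#2 → D#2.
So cell 6 is D#2 F#2 E2 D2 C#2.

D#2 F#2 E2 D2 C#2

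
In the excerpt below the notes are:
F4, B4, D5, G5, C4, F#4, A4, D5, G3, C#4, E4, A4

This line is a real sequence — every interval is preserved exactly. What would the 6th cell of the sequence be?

E2 A#2 C#3 F#3

Taking 4-note groups, the heads are F4, C4, G3: the pattern moves down a 4th.
Carrying on: D3 → A2 → E2.
Statement 6 starts on E2 and keeps the same exact contour: E2 A#2 C#3 F#3.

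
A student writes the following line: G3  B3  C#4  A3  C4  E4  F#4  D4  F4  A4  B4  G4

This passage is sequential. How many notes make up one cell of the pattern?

12 notes total. Splitting into 3 groups of 4:
G3 B3 C#4 A3 | C4 E4 F#4 D4 | F4 A4 B4 G4
Every group is a transposition up a 4th of the one before; no shorter unit works.

4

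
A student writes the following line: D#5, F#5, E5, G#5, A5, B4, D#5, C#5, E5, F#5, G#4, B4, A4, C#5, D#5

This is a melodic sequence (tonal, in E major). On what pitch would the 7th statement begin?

F#3

Unit = 5 notes; the statements start on D#5, B4, G#4, moving down a 3rd each time.
Continuing: E4 → C#4 → A3 → F#3. Statement 7 starts on F#3.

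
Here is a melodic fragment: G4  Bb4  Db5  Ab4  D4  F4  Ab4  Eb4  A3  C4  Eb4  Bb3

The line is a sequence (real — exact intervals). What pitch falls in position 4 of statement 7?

D2

With 4-note cells, note 4 of each statement runs Ab4, Eb4, Bb3.
Extending down a 4th: F3 → C3 → G2 → D2.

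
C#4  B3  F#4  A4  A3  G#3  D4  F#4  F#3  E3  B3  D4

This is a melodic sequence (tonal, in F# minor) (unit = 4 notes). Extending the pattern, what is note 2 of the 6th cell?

F#2

Grouping in 4s, the 2nd note of each cell is B3, G#3, E3.
Carrying that down a 3rd forward: C#3 → A2 → F#2.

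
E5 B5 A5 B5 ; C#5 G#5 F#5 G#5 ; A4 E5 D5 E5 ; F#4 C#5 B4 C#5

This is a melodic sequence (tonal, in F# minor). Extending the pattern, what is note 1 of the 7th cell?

G#3

The unit is 4 notes. Position-1 pitches of the 4 shown cells: E5, C#5, A4, F#4.
Each moves down a 3rd. Continuing: D4 → B3 → G#3.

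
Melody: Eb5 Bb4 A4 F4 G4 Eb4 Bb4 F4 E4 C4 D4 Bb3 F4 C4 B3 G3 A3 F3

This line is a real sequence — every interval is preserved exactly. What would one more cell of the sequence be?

C4 G3 F#3 D3 E3 C3

Taking 6-note groups, the heads are Eb5, Bb4, F4: the pattern moves down a 4th.
From C4 the exact shape gives C4 G3 F#3 D3 E3 C3.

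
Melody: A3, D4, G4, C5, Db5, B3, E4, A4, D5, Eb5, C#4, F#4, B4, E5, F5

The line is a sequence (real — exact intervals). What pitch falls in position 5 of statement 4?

The unit is 5 notes. Position-5 pitches of the 3 shown cells: Db5, Eb5, F5.
One more up a 2nd gives G5.

G5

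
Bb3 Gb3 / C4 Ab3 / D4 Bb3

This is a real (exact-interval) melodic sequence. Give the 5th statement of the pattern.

With a 2-note motive the entries are Bb3, C4, D4, each up a 2nd from the previous.
Carrying on: E4 → F#4.
From F#4 the exact shape gives F#4 D4.

F#4 D4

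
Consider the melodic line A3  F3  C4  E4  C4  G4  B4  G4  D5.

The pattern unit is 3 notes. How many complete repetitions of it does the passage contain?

9 notes in groups of 3 gives 9/3 = 3 statements.
Starts: A3, E4, B4 — each up a 5th.

3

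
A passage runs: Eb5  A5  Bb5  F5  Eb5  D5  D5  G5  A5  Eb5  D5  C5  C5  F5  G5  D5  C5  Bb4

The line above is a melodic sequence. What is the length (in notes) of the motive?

Try groups of 6 (3 cells in 18 notes):
Eb5 A5 Bb5 F5 Eb5 D5 | D5 G5 A5 Eb5 D5 C5 | C5 F5 G5 D5 C5 Bb4
That's a consistent down a 2nd shift per cell, and no other grouping gives one.

6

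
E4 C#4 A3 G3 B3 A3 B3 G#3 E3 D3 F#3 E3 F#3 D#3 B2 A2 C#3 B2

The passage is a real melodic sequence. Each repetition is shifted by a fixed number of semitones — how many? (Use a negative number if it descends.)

-5

With a 6-note motive the entries are E4, B3, F#3, each down a 4th from the previous.
Counting half-steps from E4 to B3: -5.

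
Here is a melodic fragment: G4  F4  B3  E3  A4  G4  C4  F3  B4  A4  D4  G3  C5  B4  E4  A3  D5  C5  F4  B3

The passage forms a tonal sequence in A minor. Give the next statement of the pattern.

With a 4-note motive the entries are G4, A4, B4, C5, D5, each up a 2nd from the previous.
Statement 6 starts on E5 and keeps the same diatonic contour: E5 D5 G4 C4.

E5 D5 G4 C4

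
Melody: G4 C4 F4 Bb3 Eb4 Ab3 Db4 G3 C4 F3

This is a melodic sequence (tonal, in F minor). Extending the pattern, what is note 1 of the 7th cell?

With 2-note cells, note 1 of each statement runs G4, F4, Eb4, Db4, C4.
Extending down a 2nd: Bb3 → Ab3.

Ab3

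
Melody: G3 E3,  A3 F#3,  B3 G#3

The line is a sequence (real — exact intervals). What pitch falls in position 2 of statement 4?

The unit is 2 notes. Position-2 pitches of the 3 shown cells: E3, F#3, G#3.
Each moves up a 2nd; the next is A#3.

A#3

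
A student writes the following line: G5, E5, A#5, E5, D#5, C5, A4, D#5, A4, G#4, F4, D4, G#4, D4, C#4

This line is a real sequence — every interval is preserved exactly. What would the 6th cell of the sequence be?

Ab2 F2 B2 F2 E2

With a 5-note motive the entries are G5, C5, F4, each down a 5th from the previous.
Carrying on: Bb3 → Eb3 → Ab2.
From Ab2 the exact shape gives Ab2 F2 B2 F2 E2.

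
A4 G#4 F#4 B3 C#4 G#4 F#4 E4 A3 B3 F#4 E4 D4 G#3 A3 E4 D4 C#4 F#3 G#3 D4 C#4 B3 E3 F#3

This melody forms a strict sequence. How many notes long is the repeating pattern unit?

There are 25 notes; a 5-note unit gives 5 cells:
A4 G#4 F#4 B3 C#4 | G#4 F#4 E4 A3 B3 | F#4 E4 D4 G#3 A3 | E4 D4 C#4 F#3 G#3 | D4 C#4 B3 E3 F#3
Each cell is the previous one down a 2nd — so the unit is 5 notes.

5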